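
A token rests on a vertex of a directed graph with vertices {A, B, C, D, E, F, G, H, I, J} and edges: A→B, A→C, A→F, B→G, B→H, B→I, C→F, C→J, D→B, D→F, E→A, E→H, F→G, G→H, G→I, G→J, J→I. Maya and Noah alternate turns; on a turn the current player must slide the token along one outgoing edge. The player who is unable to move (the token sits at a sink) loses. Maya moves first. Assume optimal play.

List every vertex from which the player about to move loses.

F, H, I

Positions with no move are L. A position that does have a move is losing for the player to move precisely when every available move leads to a winning position for the opponent. Fill in the labels:
Every edge goes from a vertex to one that appears earlier in the order H, I, J, G, B, F, C, D, A, E, so processing vertices in that order labels each vertex after all of its successors.
H: no outgoing edge → L
I: no outgoing edge → L
J: W (go to I, an L position)
G: W (go to I, an L position)
B: W (go to I, an L position)
F: L (sole option G(W) is W)
C: W (go to F, an L position)
D: W (go to F, an L position)
A: W (go to F, an L position)
E: W (go to H, an L position)
The losing starting vertices are exactly the entries labelled L in this table (3 of them).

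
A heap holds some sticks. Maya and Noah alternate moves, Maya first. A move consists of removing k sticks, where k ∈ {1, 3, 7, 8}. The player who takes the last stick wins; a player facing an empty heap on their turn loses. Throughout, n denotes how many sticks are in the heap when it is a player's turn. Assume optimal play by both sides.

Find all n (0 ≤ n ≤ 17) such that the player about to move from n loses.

Use the standard recursion: the mover loses at a terminal position; elsewhere, the mover wins exactly when some move hands the opponent an L position.
n=0: no move → L
n=1: reaches L-position 0 → W
n=2: only reaches 1(W), which is W → L
n=3: reaches L-position 2 → W
n=4: only reaches 3(W), 1(W), all W → L
n=5: reaches L-position 4 → W
n=6: only reaches 5(W), 3(W), all W → L
n=7: reaches L-position 6 → W
n=8: reaches L-position 0 → W
n=9: reaches L-position 6 → W
n=10: reaches L-position 2 → W
n=11: reaches L-position 4 → W
n=12: reaches L-position 4 → W
n=13: reaches L-position 6 → W
n=14: reaches L-position 6 → W
n=15: only reaches 14(W), 12(W), 8(W), 7(W), all W → L
n=16: reaches L-position 15 → W
n=17: only reaches 16(W), 14(W), 10(W), 9(W), all W → L
The losing starting values of n are exactly the entries labelled L in this table (6 of them).

0, 2, 4, 6, 15, 17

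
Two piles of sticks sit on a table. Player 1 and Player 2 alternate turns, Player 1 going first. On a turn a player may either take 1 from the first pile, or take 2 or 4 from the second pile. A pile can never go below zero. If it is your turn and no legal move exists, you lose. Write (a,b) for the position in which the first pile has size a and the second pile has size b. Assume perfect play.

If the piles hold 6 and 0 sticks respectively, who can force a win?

Player 2 wins.

Positions with no move are L. A position that does have a move is losing for the player to move precisely when every available move leads to a winning position for the opponent. Fill in the labels:
No move ever increases a pile, so every position that can arise here has a ≤ 6 and b ≤ 0; it is enough to label the cells with 0 ≤ a ≤ 6 and 0 ≤ b ≤ 0.
Every move lowers a or b (never raises either), so fill the grid row by row in increasing a, and left to right within a row: each cell's successors are then already labelled.
      b=0
a=0:    L
a=1:    W
a=2:    L
a=3:    W
a=4:    L
a=5:    W
a=6:    L
Cells with no legal move (terminal, hence L): (0,0).
The remaining L cells, each justified by listing all of its moves:
(2,0): the only move is to (1,0)(W), a W ⇒ L
(4,0): the only move is to (3,0)(W), a W ⇒ L
(6,0): the only move is to (5,0)(W), a W ⇒ L
Every other cell has at least one move into one of the L cells above, so it is W.
Every move from (6,0) reaches a W position, so the mover loses.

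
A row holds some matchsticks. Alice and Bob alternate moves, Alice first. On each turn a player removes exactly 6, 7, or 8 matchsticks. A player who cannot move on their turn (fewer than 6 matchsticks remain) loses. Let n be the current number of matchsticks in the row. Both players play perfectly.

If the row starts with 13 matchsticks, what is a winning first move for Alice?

Remove 8, leaving 5.

Work bottom-up. With no move the player to move loses. Otherwise the position is W if at least one move leads to an L position for the opponent, and L if every move leads to a W.
n=0: no move → L
n=1: no move → L
n=2: no move → L
n=3: no move → L
n=4: no move → L
n=5: no move → L
n=6: reaches L-position 0 → W
n=7: reaches L-position 1 → W
n=8: reaches L-position 2 → W
n=9: reaches L-position 3 → W
n=10: reaches L-position 4 → W
n=11: reaches L-position 5 → W
n=12: reaches L-position 5 → W
n=13: reaches L-position 5 → W
From 13, the L positions reachable in one move are: 5.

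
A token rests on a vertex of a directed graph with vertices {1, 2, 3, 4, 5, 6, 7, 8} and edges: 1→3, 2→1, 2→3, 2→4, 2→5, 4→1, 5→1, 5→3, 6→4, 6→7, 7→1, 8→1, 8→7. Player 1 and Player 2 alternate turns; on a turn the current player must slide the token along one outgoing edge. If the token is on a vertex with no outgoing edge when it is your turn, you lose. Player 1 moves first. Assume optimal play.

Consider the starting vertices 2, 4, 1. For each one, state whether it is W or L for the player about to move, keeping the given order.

Use the standard recursion: the mover loses at a terminal position; elsewhere, the mover wins exactly when some move hands the opponent an L position.
Every edge goes from a vertex to one that appears earlier in the order 3, 1, 5, 7, 8, 4, 6, 2, so processing vertices in that order labels each vertex after all of its successors.
3: no outgoing edge → L
1: reaches L-position 3 → W
5: reaches L-position 3 → W
7: only reaches 1(W), which is W → L
8: reaches L-position 7 → W
4: only reaches 1(W), which is W → L
6: reaches L-position 4 → W
2: reaches L-position 4 → W

2: W, 4: L, 1: W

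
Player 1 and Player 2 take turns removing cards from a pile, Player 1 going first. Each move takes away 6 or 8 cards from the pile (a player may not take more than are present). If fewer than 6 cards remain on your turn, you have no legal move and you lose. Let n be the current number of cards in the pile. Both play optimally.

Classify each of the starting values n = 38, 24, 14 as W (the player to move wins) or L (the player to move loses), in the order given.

Use the standard recursion: the mover loses at a terminal position; elsewhere, the mover wins exactly when some move hands the opponent an L position.
n=0: no move → L
n=1: no move → L
n=2: no move → L
n=3: no move → L
n=4: no move → L
n=5: no move → L
n=6: →0(L), so W
n=7: →1(L), so W
n=8: →2(L), so W
n=9: →3(L), so W
n=10: →4(L), so W
n=11: →5(L), so W
n=12: →4(L), so W
n=13: →5(L), so W
n=14: →8(W), 6(W) — all W, so L
n=15: →9(W), 7(W) — all W, so L
n=16: →10(W), 8(W) — all W, so L
n=17: →11(W), 9(W) — all W, so L
n=18: →12(W), 10(W) — all W, so L
n=19: →13(W), 11(W) — all W, so L
n=20: →14(L), so W
n=21: →15(L), so W
n=22: →16(L), so W
n=23: →17(L), so W
n=24: →18(L), so W
n=25: →19(L), so W
n=26: →18(L), so W
n=27: →19(L), so W
n=28: →22(W), 20(W) — all W, so L
n=29: →23(W), 21(W) — all W, so L
n=30: →24(W), 22(W) — all W, so L
n=31: →25(W), 23(W) — all W, so L
n=32: →26(W), 24(W) — all W, so L
n=33: →27(W), 25(W) — all W, so L
n=34: →28(L), so W
n=35: →29(L), so W
n=36: →30(L), so W
n=37: →31(L), so W
n=38: →32(L), so W

38: W, 24: W, 14: L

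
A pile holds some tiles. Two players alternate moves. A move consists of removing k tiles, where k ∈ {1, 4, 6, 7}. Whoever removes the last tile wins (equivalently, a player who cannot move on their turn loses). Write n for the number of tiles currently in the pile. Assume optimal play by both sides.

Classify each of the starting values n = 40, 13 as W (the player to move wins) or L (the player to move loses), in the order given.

40: W, 13: L

Build the W/L table. Terminal = L. A non-terminal position is W if it has a move to some L; otherwise it is L.
n=0: no move → L
n=1: can move to 0, which is L ⇒ W
n=2: the only move is to 1(W), a W ⇒ L
n=3: can move to 2, which is L ⇒ W
n=4: can move to 0, which is L ⇒ W
n=5: moves to 4(W), 1(W); every one is W ⇒ L
n=6: can move to 5, which is L ⇒ W
n=7: can move to 0, which is L ⇒ W
n=8: can move to 2, which is L ⇒ W
n=9: can move to 5, which is L ⇒ W
n=10: moves to 9(W), 6(W), 4(W), 3(W); every one is W ⇒ L
n=11: can move to 10, which is L ⇒ W
n=12: can move to 5, which is L ⇒ W
n=13: moves to 12(W), 9(W), 7(W), 6(W); every one is W ⇒ L
n=14: can move to 13, which is L ⇒ W
n=15: moves to 14(W), 11(W), 9(W), 8(W); every one is W ⇒ L
n=16: can move to 15, which is L ⇒ W
n=17: can move to 13, which is L ⇒ W
n=18: moves to 17(W), 14(W), 12(W), 11(W); every one is W ⇒ L
n=19: can move to 18, which is L ⇒ W
n=20: can move to 13, which is L ⇒ W
n=21: can move to 15, which is L ⇒ W
n=22: can move to 18, which is L ⇒ W
n=23: moves to 22(W), 19(W), 17(W), 16(W); every one is W ⇒ L
n=24: can move to 23, which is L ⇒ W
n=25: can move to 18, which is L ⇒ W
n=26: moves to 25(W), 22(W), 20(W), 19(W); every one is W ⇒ L
n=27: can move to 26, which is L ⇒ W
n=28: moves to 27(W), 24(W), 22(W), 21(W); every one is W ⇒ L
n=29: can move to 28, which is L ⇒ W
n=30: can move to 26, which is L ⇒ W
n=31: moves to 30(W), 27(W), 25(W), 24(W); every one is W ⇒ L
n=32: can move to 31, which is L ⇒ W
n=33: can move to 26, which is L ⇒ W
n=34: can move to 28, which is L ⇒ W
n=35: can move to 31, which is L ⇒ W
n=36: moves to 35(W), 32(W), 30(W), 29(W); every one is W ⇒ L
n=37: can move to 36, which is L ⇒ W
n=38: can move to 31, which is L ⇒ W
n=39: moves to 38(W), 35(W), 33(W), 32(W); every one is W ⇒ L
n=40: can move to 39, which is L ⇒ W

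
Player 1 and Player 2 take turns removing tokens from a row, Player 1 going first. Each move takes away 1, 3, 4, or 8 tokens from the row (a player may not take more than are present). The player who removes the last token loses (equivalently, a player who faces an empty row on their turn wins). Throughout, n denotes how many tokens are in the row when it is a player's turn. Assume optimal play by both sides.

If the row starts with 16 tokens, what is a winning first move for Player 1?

Classify positions by backward induction: terminal positions (no move available) are W. From any other position, the mover wins iff some move reaches an L.
n=0: no move; the opponent has just taken the last token and therefore loses → W
n=1: L (sole option 0(W) is W)
n=2: W (go to 1, an L position)
n=3: L (options 2(W), 0(W) are all W)
n=4: W (go to 3, an L position)
n=5: W (go to 1, an L position)
n=6: W (go to 3, an L position)
n=7: W (go to 3, an L position)
n=8: L (options 7(W), 5(W), 4(W), 0(W) are all W)
n=9: W (go to 8, an L position)
n=10: L (options 9(W), 7(W), 6(W), 2(W) are all W)
n=11: W (go to 10, an L position)
n=12: W (go to 8, an L position)
n=13: W (go to 10, an L position)
n=14: W (go to 10, an L position)
n=15: L (options 14(W), 12(W), 11(W), 7(W) are all W)
n=16: W (go to 15, an L position)
From 16, the L positions reachable in one move are: 15, 8. Any move reaching one of these is winning.

Remove 1, leaving 15.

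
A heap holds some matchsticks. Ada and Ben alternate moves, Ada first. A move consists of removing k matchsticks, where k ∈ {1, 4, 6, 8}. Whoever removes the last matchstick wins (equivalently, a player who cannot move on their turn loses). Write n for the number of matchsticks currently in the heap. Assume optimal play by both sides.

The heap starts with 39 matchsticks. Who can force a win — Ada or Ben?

Ada wins.

Compute win/loss labels from the base case upward. A position with no move is L. Any other position is W if it can reach an L in one move, else L.
n=0: no move → L
n=1: →0(L), so W
n=2: →1(W) only, which is W, so L
n=3: →2(L), so W
n=4: →0(L), so W
n=5: →4(W), 1(W) — all W, so L
n=6: →5(L), so W
n=7: →6(W), 3(W), 1(W) — all W, so L
n=8: →7(L), so W
n=9: →5(L), so W
n=10: →2(L), so W
n=11: →7(L), so W
n=12: →11(W), 8(W), 6(W), 4(W) — all W, so L
n=13: →12(L), so W
n=14: →13(W), 10(W), 8(W), 6(W) — all W, so L
n=15: →14(L), so W
n=16: →12(L), so W
n=17: →16(W), 13(W), 11(W), 9(W) — all W, so L
n=18: →17(L), so W
n=19: →18(W), 15(W), 13(W), 11(W) — all W, so L
n=20: →19(L), so W
n=21: →17(L), so W
n=22: →14(L), so W
n=23: →19(L), so W
n=24: →23(W), 20(W), 18(W), 16(W) — all W, so L
n=25: →24(L), so W
n=26: →25(W), 22(W), 20(W), 18(W) — all W, so L
n=27: →26(L), so W
n=28: →24(L), so W
n=29: →28(W), 25(W), 23(W), 21(W) — all W, so L
n=30: →29(L), so W
n=31: →30(W), 27(W), 25(W), 23(W) — all W, so L
n=32: →31(L), so W
n=33: →29(L), so W
n=34: →26(L), so W
n=35: →31(L), so W
n=36: →35(W), 32(W), 30(W), 28(W) — all W, so L
n=37: →36(L), so W
n=38: →37(W), 34(W), 32(W), 30(W) — all W, so L
n=39: →38(L), so W
From 39 Ada can remove 1, leaving 38, reaching an L position.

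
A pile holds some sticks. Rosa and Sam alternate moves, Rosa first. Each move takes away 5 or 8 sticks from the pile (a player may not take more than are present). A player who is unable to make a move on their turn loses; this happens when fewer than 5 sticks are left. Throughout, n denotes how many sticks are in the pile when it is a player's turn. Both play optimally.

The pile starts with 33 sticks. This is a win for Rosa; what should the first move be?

Remove 5, leaving 28.

Build the W/L table. Terminal = L. A non-terminal position is W if it has a move to some L; otherwise it is L.
n=0: no move → L
n=1: no move → L
n=2: no move → L
n=3: no move → L
n=4: no move → L
n=5: W (go to 0, an L position)
n=6: W (go to 1, an L position)
n=7: W (go to 2, an L position)
n=8: W (go to 3, an L position)
n=9: W (go to 4, an L position)
n=10: W (go to 2, an L position)
n=11: W (go to 3, an L position)
n=12: W (go to 4, an L position)
n=13: L (options 8(W), 5(W) are all W)
n=14: L (options 9(W), 6(W) are all W)
n=15: L (options 10(W), 7(W) are all W)
n=16: L (options 11(W), 8(W) are all W)
n=17: L (options 12(W), 9(W) are all W)
n=18: W (go to 13, an L position)
n=19: W (go to 14, an L position)
n=20: W (go to 15, an L position)
n=21: W (go to 16, an L position)
n=22: W (go to 17, an L position)
n=23: W (go to 15, an L position)
n=24: W (go to 16, an L position)
n=25: W (go to 17, an L position)
n=26: L (options 21(W), 18(W) are all W)
n=27: L (options 22(W), 19(W) are all W)
n=28: L (options 23(W), 20(W) are all W)
n=29: L (options 24(W), 21(W) are all W)
n=30: L (options 25(W), 22(W) are all W)
n=31: W (go to 26, an L position)
n=32: W (go to 27, an L position)
n=33: W (go to 28, an L position)
From 33, the L positions reachable in one move are: 28.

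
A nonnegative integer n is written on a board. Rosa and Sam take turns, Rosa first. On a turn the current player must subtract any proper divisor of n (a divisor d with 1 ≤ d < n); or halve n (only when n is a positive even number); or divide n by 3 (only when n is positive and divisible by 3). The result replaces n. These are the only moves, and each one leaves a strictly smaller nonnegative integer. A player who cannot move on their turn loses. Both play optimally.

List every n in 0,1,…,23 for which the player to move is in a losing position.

Use the standard recursion: the mover loses at a terminal position; elsewhere, the mover wins exactly when some move hands the opponent an L position.
n=0: no move → L
n=1: no move → L
n=2: →1(L), so W
n=3: →1(L), so W
n=4: →2(W), 3(W) — all W, so L
n=5: →4(L), so W
n=6: →4(L), so W
n=7: →6(W) only, which is W, so L
n=8: →4(L), so W
n=9: →3(W), 6(W), 8(W) — all W, so L
n=10: →9(L), so W
n=11: →10(W) only, which is W, so L
n=12: →4(L), so W
n=13: →12(W) only, which is W, so L
n=14: →7(L), so W
n=15: →5(W), 10(W), 12(W), 14(W) — all W, so L
n=16: →15(L), so W
n=17: →16(W) only, which is W, so L
n=18: →9(L), so W
n=19: →18(W) only, which is W, so L
n=20: →15(L), so W
n=21: →7(L), so W
n=22: →11(L), so W
n=23: →22(W) only, which is W, so L
The losing starting values of n are exactly the entries labelled L in this table (11 of them).

0, 1, 4, 7, 9, 11, 13, 15, 17, 19, 23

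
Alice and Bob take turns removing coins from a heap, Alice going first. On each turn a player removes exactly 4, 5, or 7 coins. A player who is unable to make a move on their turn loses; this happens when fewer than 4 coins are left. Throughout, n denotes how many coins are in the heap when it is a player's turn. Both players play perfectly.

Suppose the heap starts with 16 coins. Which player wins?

Use the standard recursion: the mover loses at a terminal position; elsewhere, the mover wins exactly when some move hands the opponent an L position.
n=0: no move → L
n=1: no move → L
n=2: no move → L
n=3: no move → L
n=4: can move to 0, which is L ⇒ W
n=5: can move to 1, which is L ⇒ W
n=6: can move to 2, which is L ⇒ W
n=7: can move to 3, which is L ⇒ W
n=8: can move to 3, which is L ⇒ W
n=9: can move to 2, which is L ⇒ W
n=10: can move to 3, which is L ⇒ W
n=11: moves to 7(W), 6(W), 4(W); every one is W ⇒ L
n=12: moves to 8(W), 7(W), 5(W); every one is W ⇒ L
n=13: moves to 9(W), 8(W), 6(W); every one is W ⇒ L
n=14: moves to 10(W), 9(W), 7(W); every one is W ⇒ L
n=15: can move to 11, which is L ⇒ W
n=16: can move to 12, which is L ⇒ W
From 16 Alice can remove 4, leaving 12, reaching an L position.

Alice wins.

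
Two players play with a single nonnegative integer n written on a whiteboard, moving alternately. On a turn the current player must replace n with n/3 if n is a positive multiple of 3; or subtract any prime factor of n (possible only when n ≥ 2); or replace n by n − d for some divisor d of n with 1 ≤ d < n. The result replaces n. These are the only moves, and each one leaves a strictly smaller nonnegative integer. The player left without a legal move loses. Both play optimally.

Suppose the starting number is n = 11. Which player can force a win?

The first player wins.

Classify positions by backward induction: terminal positions (no move available) are L. From any other position, the mover wins iff some move reaches an L.
n=0: no move → L
n=1: no move → L
n=2: W (go to 0, an L position)
n=3: W (go to 0, an L position)
n=4: L (options 2(W), 3(W) are all W)
n=5: W (go to 0, an L position)
n=6: W (go to 4, an L position)
n=7: W (go to 0, an L position)
n=8: W (go to 4, an L position)
n=9: L (options 3(W), 6(W), 8(W) are all W)
n=10: W (go to 9, an L position)
n=11: W (go to 0, an L position)
From 11 the player to move can move to 0, reaching an L position.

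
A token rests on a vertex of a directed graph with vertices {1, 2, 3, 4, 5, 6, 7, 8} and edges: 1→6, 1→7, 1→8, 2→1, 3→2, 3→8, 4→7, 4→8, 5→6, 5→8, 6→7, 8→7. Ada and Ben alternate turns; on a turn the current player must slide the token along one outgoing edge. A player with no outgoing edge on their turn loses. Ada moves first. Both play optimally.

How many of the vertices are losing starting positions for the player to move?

3

Classify positions by backward induction: terminal positions (no move available) are L. From any other position, the mover wins iff some move reaches an L.
Every edge goes from a vertex to one that appears earlier in the order 7, 8, 6, 5, 1, 2, 3, 4, so processing vertices in that order labels each vertex after all of its successors.
7: no outgoing edge → L
8: W (go to 7, an L position)
6: W (go to 7, an L position)
5: L (options 6(W), 8(W) are all W)
1: W (go to 7, an L position)
2: L (sole option 1(W) is W)
3: W (go to 2, an L position)
4: W (go to 7, an L position)
The L vertices are 2, 5, 7; that is 3 in all.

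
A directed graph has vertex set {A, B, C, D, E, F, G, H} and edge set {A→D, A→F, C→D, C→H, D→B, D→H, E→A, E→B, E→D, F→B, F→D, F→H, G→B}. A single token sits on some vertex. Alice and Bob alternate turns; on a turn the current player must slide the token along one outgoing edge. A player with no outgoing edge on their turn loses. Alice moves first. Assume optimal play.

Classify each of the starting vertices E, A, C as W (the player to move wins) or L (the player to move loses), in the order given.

E: W, A: L, C: W

Label each position W (a win for the player to move) or L (a loss). A position with no legal move is L; any other position is W exactly when some move reaches an L, and L when every move reaches a W.
Every edge goes from a vertex to one that appears earlier in the order H, B, D, F, A, G, C, E, so processing vertices in that order labels each vertex after all of its successors.
H: no outgoing edge → L
B: no outgoing edge → L
D: →B(L), so W
F: →B(L), so W
A: →F(W), D(W) — all W, so L
G: →B(L), so W
C: →H(L), so W
E: →A(L), so W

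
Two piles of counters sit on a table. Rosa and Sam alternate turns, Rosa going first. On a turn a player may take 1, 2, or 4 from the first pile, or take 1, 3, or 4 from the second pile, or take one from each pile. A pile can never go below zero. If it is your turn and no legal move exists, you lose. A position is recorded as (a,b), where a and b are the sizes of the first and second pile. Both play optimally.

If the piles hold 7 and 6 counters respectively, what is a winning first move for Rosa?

Positions with no move are L. A position that does have a move is losing for the player to move precisely when every available move leads to a winning position for the opponent. Fill in the labels:
No move ever increases a pile, so every position that can arise here has a ≤ 7 and b ≤ 6; it is enough to label the cells with 0 ≤ a ≤ 7 and 0 ≤ b ≤ 6.
Every move lowers a or b (never raises either), so fill the grid row by row in increasing a, and left to right within a row: each cell's successors are then already labelled.
      b=0  b=1  b=2  b=3  b=4  b=5  b=6
a=0:    L    W    L    W    W    W    W
a=1:    W    W    W    W    L    W    L
a=2:    W    L    W    L    W    W    W
a=3:    L    W    W    W    W    L    W
a=4:    W    W    W    W    L    W    W
a=5:    W    L    W    L    W    W    W
a=6:    L    W    W    W    W    L    W
a=7:    W    W    L    W    L    W    W
Cells with no legal move (terminal, hence L): (0,0).
The remaining L cells, each justified by listing all of its moves:
(0,2): the only move is to (0,1)(W), a W ⇒ L
(1,4): moves to (0,4)(W), (1,3)(W), (1,1)(W), (1,0)(W), (0,3)(W); every one is W ⇒ L
(1,6): moves to (0,6)(W), (1,5)(W), (1,3)(W), (1,2)(W), (0,5)(W); every one is W ⇒ L
(2,1): moves to (1,1)(W), (0,1)(W), (2,0)(W), (1,0)(W); every one is W ⇒ L
(2,3): moves to (1,3)(W), (0,3)(W), (2,2)(W), (2,0)(W), (1,2)(W); every one is W ⇒ L
(3,0): moves to (2,0)(W), (1,0)(W); every one is W ⇒ L
(3,5): moves to (2,5)(W), (1,5)(W), (3,4)(W), (3,2)(W), (3,1)(W), (2,4)(W); every one is W ⇒ L
(4,4): moves to (3,4)(W), (2,4)(W), (0,4)(W), (4,3)(W), (4,1)(W), (4,0)(W), (3,3)(W); every one is W ⇒ L
(5,1): moves to (4,1)(W), (3,1)(W), (1,1)(W), (5,0)(W), (4,0)(W); every one is W ⇒ L
(5,3): moves to (4,3)(W), (3,3)(W), (1,3)(W), (5,2)(W), (5,0)(W), (4,2)(W); every one is W ⇒ L
(6,0): moves to (5,0)(W), (4,0)(W), (2,0)(W); every one is W ⇒ L
(6,5): moves to (5,5)(W), (4,5)(W), (2,5)(W), (6,4)(W), (6,2)(W), (6,1)(W), (5,4)(W); every one is W ⇒ L
(7,2): moves to (6,2)(W), (5,2)(W), (3,2)(W), (7,1)(W), (6,1)(W); every one is W ⇒ L
(7,4): moves to (6,4)(W), (5,4)(W), (3,4)(W), (7,3)(W), (7,1)(W), (7,0)(W), (6,3)(W); every one is W ⇒ L
Every other cell has at least one move into one of the L cells above, so it is W.
From (7,6), the L positions reachable in one move are: (7,2), (6,5). Any move reaching one of these is winning.

Move to (7,2).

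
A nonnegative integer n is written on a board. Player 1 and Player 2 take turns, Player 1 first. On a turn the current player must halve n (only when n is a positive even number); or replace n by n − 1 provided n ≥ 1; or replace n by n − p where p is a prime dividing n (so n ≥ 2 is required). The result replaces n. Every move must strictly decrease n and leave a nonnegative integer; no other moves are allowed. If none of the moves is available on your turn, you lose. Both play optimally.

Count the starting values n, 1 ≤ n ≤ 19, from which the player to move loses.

Classify positions by backward induction: terminal positions (no move available) are L. From any other position, the mover wins iff some move reaches an L.
n=0: no move → L
n=1: can move to 0, which is L ⇒ W
n=2: can move to 0, which is L ⇒ W
n=3: can move to 0, which is L ⇒ W
n=4: moves to 2(W), 3(W); every one is W ⇒ L
n=5: can move to 0, which is L ⇒ W
n=6: can move to 4, which is L ⇒ W
n=7: can move to 0, which is L ⇒ W
n=8: can move to 4, which is L ⇒ W
n=9: moves to 6(W), 8(W); every one is W ⇒ L
n=10: can move to 9, which is L ⇒ W
n=11: can move to 0, which is L ⇒ W
n=12: can move to 9, which is L ⇒ W
n=13: can move to 0, which is L ⇒ W
n=14: moves to 7(W), 12(W), 13(W); every one is W ⇒ L
n=15: can move to 14, which is L ⇒ W
n=16: can move to 14, which is L ⇒ W
n=17: can move to 0, which is L ⇒ W
n=18: can move to 9, which is L ⇒ W
n=19: can move to 0, which is L ⇒ W
L entries with 1 ≤ n ≤ 19 (n=0 is outside the asked range and is not counted): n = 4, 9, 14; that makes 3.

3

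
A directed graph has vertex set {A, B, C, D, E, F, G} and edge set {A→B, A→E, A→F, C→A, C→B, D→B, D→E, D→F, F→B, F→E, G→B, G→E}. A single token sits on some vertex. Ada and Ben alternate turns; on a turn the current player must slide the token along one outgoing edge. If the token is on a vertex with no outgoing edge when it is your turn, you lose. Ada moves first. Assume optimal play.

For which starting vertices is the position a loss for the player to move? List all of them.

Work bottom-up. With no move the player to move loses. Otherwise the position is W if at least one move leads to an L position for the opponent, and L if every move leads to a W.
Every edge goes from a vertex to one that appears earlier in the order E, B, F, A, G, D, C, so processing vertices in that order labels each vertex after all of its successors.
E: no outgoing edge → L
B: no outgoing edge → L
F: reaches L-position B → W
A: reaches L-position B → W
G: reaches L-position B → W
D: reaches L-position B → W
C: reaches L-position B → W
Reading off the rows marked L gives the requested list; there are 2 such vertices.

B, E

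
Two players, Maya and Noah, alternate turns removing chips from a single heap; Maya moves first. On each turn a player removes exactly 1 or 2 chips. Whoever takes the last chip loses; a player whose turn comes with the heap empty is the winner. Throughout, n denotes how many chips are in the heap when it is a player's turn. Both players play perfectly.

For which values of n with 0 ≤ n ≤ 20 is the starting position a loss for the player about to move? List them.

1, 4, 7, 10, 13, 16, 19

Use the standard recursion: the mover wins at a terminal position; elsewhere, the mover wins exactly when some move hands the opponent an L position.
n=0: no move; the opponent has just taken the last chip and therefore loses → W
n=1: →0(W) only, which is W, so L
n=2: →1(L), so W
n=3: →1(L), so W
n=4: →3(W), 2(W) — all W, so L
n=5: →4(L), so W
n=6: →4(L), so W
n=7: →6(W), 5(W) — all W, so L
n=8: →7(L), so W
n=9: →7(L), so W
n=10: →9(W), 8(W) — all W, so L
n=11: →10(L), so W
n=12: →10(L), so W
n=13: →12(W), 11(W) — all W, so L
n=14: →13(L), so W
n=15: →13(L), so W
n=16: →15(W), 14(W) — all W, so L
n=17: →16(L), so W
n=18: →16(L), so W
n=19: →18(W), 17(W) — all W, so L
n=20: →19(L), so W
Reading off the rows marked L gives the requested list; there are 7 such values of n.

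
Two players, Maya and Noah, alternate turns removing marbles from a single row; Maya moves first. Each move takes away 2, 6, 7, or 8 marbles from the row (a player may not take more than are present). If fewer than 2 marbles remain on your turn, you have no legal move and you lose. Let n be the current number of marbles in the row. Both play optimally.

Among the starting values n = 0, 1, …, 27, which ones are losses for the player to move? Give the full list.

Compute win/loss labels from the base case upward. A position with no move is L. Any other position is W if it can reach an L in one move, else L.
n=0: no move → L
n=1: no move → L
n=2: reaches L-position 0 → W
n=3: reaches L-position 1 → W
n=4: only reaches 2(W), which is W → L
n=5: only reaches 3(W), which is W → L
n=6: reaches L-position 4 → W
n=7: reaches L-position 5 → W
n=8: reaches L-position 1 → W
n=9: reaches L-position 1 → W
n=10: reaches L-position 4 → W
n=11: reaches L-position 5 → W
n=12: reaches L-position 5 → W
n=13: reaches L-position 5 → W
n=14: only reaches 12(W), 8(W), 7(W), 6(W), all W → L
n=15: only reaches 13(W), 9(W), 8(W), 7(W), all W → L
n=16: reaches L-position 14 → W
n=17: reaches L-position 15 → W
n=18: only reaches 16(W), 12(W), 11(W), 10(W), all W → L
n=19: only reaches 17(W), 13(W), 12(W), 11(W), all W → L
n=20: reaches L-position 18 → W
n=21: reaches L-position 19 → W
n=22: reaches L-position 15 → W
n=23: reaches L-position 15 → W
n=24: reaches L-position 18 → W
n=25: reaches L-position 19 → W
n=26: reaches L-position 19 → W
n=27: reaches L-position 19 → W
Reading off the rows marked L gives the requested list; there are 8 such values of n.

0, 1, 4, 5, 14, 15, 18, 19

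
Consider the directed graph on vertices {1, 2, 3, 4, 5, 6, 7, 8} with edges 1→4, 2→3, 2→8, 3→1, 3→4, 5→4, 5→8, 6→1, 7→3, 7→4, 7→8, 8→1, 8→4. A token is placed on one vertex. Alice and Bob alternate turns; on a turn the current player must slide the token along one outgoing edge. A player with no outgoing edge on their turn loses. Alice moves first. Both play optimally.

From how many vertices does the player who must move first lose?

Positions with no move are L. A position that does have a move is losing for the player to move precisely when every available move leads to a winning position for the opponent. Fill in the labels:
Every edge goes from a vertex to one that appears earlier in the order 4, 1, 8, 3, 6, 7, 2, 5, so processing vertices in that order labels each vertex after all of its successors.
4: no outgoing edge → L
1: can move to 4, which is L ⇒ W
8: can move to 4, which is L ⇒ W
3: can move to 4, which is L ⇒ W
6: the only move is to 1(W), a W ⇒ L
7: can move to 4, which is L ⇒ W
2: moves to 3(W), 8(W); every one is W ⇒ L
5: can move to 4, which is L ⇒ W
The L vertices are 2, 4, 6; that is 3 in all.

3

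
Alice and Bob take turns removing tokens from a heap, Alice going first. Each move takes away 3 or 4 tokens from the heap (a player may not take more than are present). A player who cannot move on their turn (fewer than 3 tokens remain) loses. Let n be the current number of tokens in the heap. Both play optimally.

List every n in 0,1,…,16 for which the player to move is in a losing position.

Work bottom-up. With no move the player to move loses. Otherwise the position is W if at least one move leads to an L position for the opponent, and L if every move leads to a W.
n=0: no move → L
n=1: no move → L
n=2: no move → L
n=3: →0(L), so W
n=4: →1(L), so W
n=5: →2(L), so W
n=6: →2(L), so W
n=7: →4(W), 3(W) — all W, so L
n=8: →5(W), 4(W) — all W, so L
n=9: →6(W), 5(W) — all W, so L
n=10: →7(L), so W
n=11: →8(L), so W
n=12: →9(L), so W
n=13: →9(L), so W
n=14: →11(W), 10(W) — all W, so L
n=15: →12(W), 11(W) — all W, so L
n=16: →13(W), 12(W) — all W, so L
The losing starting values of n are exactly the entries labelled L in this table (9 of them).

0, 1, 2, 7, 8, 9, 14, 15, 16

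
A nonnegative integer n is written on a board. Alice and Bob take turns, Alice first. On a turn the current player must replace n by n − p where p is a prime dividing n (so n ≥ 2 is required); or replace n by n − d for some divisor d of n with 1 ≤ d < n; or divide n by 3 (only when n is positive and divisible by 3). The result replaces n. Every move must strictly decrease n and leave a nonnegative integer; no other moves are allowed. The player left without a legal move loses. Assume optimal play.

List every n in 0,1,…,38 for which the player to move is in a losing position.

Work bottom-up. With no move the player to move loses. Otherwise the position is W if at least one move leads to an L position for the opponent, and L if every move leads to a W.
n=0: no move → L
n=1: no move → L
n=2: reaches L-position 0 → W
n=3: reaches L-position 0 → W
n=4: only reaches 2(W), 3(W), all W → L
n=5: reaches L-position 0 → W
n=6: reaches L-position 4 → W
n=7: reaches L-position 0 → W
n=8: reaches L-position 4 → W
n=9: only reaches 3(W), 6(W), 8(W), all W → L
n=10: reaches L-position 9 → W
n=11: reaches L-position 0 → W
n=12: reaches L-position 4 → W
n=13: reaches L-position 0 → W
n=14: only reaches 7(W), 12(W), 13(W), all W → L
n=15: reaches L-position 14 → W
n=16: reaches L-position 14 → W
n=17: reaches L-position 0 → W
n=18: reaches L-position 9 → W
n=19: reaches L-position 0 → W
n=20: only reaches 10(W), 15(W), 16(W), 18(W), 19(W), all W → L
n=21: reaches L-position 14 → W
n=22: reaches L-position 20 → W
n=23: reaches L-position 0 → W
n=24: reaches L-position 20 → W
n=25: reaches L-position 20 → W
n=26: only reaches 13(W), 24(W), 25(W), all W → L
n=27: reaches L-position 9 → W
n=28: reaches L-position 14 → W
n=29: reaches L-position 0 → W
n=30: reaches L-position 20 → W
n=31: reaches L-position 0 → W
n=32: only reaches 16(W), 24(W), 28(W), 30(W), 31(W), all W → L
n=33: reaches L-position 32 → W
n=34: reaches L-position 32 → W
n=35: only reaches 28(W), 30(W), 34(W), all W → L
n=36: reaches L-position 32 → W
n=37: reaches L-position 0 → W
n=38: only reaches 19(W), 36(W), 37(W), all W → L
The losing starting values of n are exactly the entries labelled L in this table (10 of them).

0, 1, 4, 9, 14, 20, 26, 32, 35, 38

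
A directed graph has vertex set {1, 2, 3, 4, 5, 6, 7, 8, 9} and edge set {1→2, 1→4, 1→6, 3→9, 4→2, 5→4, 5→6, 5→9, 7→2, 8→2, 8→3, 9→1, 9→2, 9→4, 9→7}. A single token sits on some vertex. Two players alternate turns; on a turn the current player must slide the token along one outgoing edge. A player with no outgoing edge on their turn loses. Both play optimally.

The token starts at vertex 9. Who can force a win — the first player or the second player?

Use the standard recursion: the mover loses at a terminal position; elsewhere, the mover wins exactly when some move hands the opponent an L position.
Every edge goes from a vertex to one that appears earlier in the order 6, 2, 4, 7, 1, 9, 5, 3, 8, so processing vertices in that order labels each vertex after all of its successors.
6: no outgoing edge → L
2: no outgoing edge → L
4: can move to 2, which is L ⇒ W
7: can move to 2, which is L ⇒ W
1: can move to 2, which is L ⇒ W
9: can move to 2, which is L ⇒ W
5: can move to 6, which is L ⇒ W
3: the only move is to 9(W), a W ⇒ L
8: can move to 3, which is L ⇒ W
From 9 the player to move can move to 2, reaching an L position.

The first player wins.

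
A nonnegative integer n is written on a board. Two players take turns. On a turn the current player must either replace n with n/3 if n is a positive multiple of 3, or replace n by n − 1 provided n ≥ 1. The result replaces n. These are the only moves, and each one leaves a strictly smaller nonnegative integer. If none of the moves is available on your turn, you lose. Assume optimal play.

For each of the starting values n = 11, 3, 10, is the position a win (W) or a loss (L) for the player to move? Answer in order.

Positions with no move are L. A position that does have a move is losing for the player to move precisely when every available move leads to a winning position for the opponent. Fill in the labels:
n=0: no move → L
n=1: reaches L-position 0 → W
n=2: only reaches 1(W), which is W → L
n=3: reaches L-position 2 → W
n=4: only reaches 3(W), which is W → L
n=5: reaches L-position 4 → W
n=6: reaches L-position 2 → W
n=7: only reaches 6(W), which is W → L
n=8: reaches L-position 7 → W
n=9: only reaches 3(W), 8(W), all W → L
n=10: reaches L-position 9 → W
n=11: only reaches 10(W), which is W → L

11: L, 3: W, 10: W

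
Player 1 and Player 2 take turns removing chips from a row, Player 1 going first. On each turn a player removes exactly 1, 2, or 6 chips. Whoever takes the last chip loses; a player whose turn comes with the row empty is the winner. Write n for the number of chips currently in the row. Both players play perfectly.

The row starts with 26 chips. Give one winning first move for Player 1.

Positions with no move are W. A position that does have a move is losing for the player to move precisely when every available move leads to a winning position for the opponent. Fill in the labels:
n=0: no move; the opponent has just taken the last chip and therefore loses → W
n=1: only reaches 0(W), which is W → L
n=2: reaches L-position 1 → W
n=3: reaches L-position 1 → W
n=4: only reaches 3(W), 2(W), all W → L
n=5: reaches L-position 4 → W
n=6: reaches L-position 4 → W
n=7: reaches L-position 1 → W
n=8: only reaches 7(W), 6(W), 2(W), all W → L
n=9: reaches L-position 8 → W
n=10: reaches L-position 8 → W
n=11: only reaches 10(W), 9(W), 5(W), all W → L
n=12: reaches L-position 11 → W
n=13: reaches L-position 11 → W
n=14: reaches L-position 8 → W
n=15: only reaches 14(W), 13(W), 9(W), all W → L
n=16: reaches L-position 15 → W
n=17: reaches L-position 15 → W
n=18: only reaches 17(W), 16(W), 12(W), all W → L
n=19: reaches L-position 18 → W
n=20: reaches L-position 18 → W
n=21: reaches L-position 15 → W
n=22: only reaches 21(W), 20(W), 16(W), all W → L
n=23: reaches L-position 22 → W
n=24: reaches L-position 22 → W
n=25: only reaches 24(W), 23(W), 19(W), all W → L
n=26: reaches L-position 25 → W
From 26, the L positions reachable in one move are: 25.

Remove 1, leaving 25.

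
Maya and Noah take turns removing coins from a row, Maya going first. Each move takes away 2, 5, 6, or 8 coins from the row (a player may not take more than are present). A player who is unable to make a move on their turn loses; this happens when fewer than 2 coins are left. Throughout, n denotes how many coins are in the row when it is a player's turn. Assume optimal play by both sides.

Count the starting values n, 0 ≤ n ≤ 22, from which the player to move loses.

7

Build the W/L table. Terminal = L. A non-terminal position is W if it has a move to some L; otherwise it is L.
n=0: no move → L
n=1: no move → L
n=2: →0(L), so W
n=3: →1(L), so W
n=4: →2(W) only, which is W, so L
n=5: →0(L), so W
n=6: →4(L), so W
n=7: →1(L), so W
n=8: →0(L), so W
n=9: →4(L), so W
n=10: →4(L), so W
n=11: →9(W), 6(W), 5(W), 3(W) — all W, so L
n=12: →4(L), so W
n=13: →11(L), so W
n=14: →12(W), 9(W), 8(W), 6(W) — all W, so L
n=15: →13(W), 10(W), 9(W), 7(W) — all W, so L
n=16: →14(L), so W
n=17: →15(L), so W
n=18: →16(W), 13(W), 12(W), 10(W) — all W, so L
n=19: →14(L), so W
n=20: →18(L), so W
n=21: →15(L), so W
n=22: →14(L), so W
L entries with 0 ≤ n ≤ 22: n = 0, 1, 4, 11, 14, 15, 18; that makes 7.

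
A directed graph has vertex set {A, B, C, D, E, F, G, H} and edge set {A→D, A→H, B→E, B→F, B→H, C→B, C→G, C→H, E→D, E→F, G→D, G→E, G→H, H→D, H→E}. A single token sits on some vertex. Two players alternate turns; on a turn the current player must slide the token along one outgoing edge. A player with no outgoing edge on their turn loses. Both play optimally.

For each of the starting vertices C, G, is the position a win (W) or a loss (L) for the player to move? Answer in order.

Classify positions by backward induction: terminal positions (no move available) are L. From any other position, the mover wins iff some move reaches an L.
Every edge goes from a vertex to one that appears earlier in the order F, D, E, H, B, G, C, A, so processing vertices in that order labels each vertex after all of its successors.
F: no outgoing edge → L
D: no outgoing edge → L
E: →D(L), so W
H: →D(L), so W
B: →F(L), so W
G: →D(L), so W
C: →G(W), B(W), H(W) — all W, so L
A: →D(L), so W

C: L, G: W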